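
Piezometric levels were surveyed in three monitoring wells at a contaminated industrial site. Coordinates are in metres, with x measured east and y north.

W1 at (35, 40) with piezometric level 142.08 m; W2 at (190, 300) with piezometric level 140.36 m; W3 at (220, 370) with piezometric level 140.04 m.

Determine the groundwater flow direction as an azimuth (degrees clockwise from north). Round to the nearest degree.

Differences from W1: to W2 (Δx, Δy, Δh) = (155, 260, -1.72); to W3 = (185, 330, -2.04).
Determinant of the coordinate differences = 155·330 − 185·260 = 3050.
∂h/∂x = [(-1.72)·330 − (-2.04)·260] / 3050 = -0.01220
∂h/∂y = [155·(-2.04) − 185·(-1.72)] / 3050 = +0.0006557
Flow direction (−∇h) has components (+0.01220 E, -0.0006557 N).
Azimuth = atan2(E, N) = atan2(+0.01220, -0.0006557) = 93.1° ≈ 093°.

093°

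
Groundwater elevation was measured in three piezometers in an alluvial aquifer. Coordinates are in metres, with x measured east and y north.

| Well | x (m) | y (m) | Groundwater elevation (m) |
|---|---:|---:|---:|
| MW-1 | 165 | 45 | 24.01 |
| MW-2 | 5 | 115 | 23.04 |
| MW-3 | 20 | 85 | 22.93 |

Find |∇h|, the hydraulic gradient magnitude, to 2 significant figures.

0.013

With h = a·x + b·y + c and MW-1 as origin, the differences give:
  (-160)·a + 70·b = -0.97
  (-145)·a + 40·b = -1.08
Eliminate b (×40 and ×70, subtract): 3750·a = 36.800 → a = ∂h/∂x = +0.009813
Back-substitute: b = ∂h/∂y = +0.008573.
|∇h| = √(0.009813² + 0.008573²) = 0.01303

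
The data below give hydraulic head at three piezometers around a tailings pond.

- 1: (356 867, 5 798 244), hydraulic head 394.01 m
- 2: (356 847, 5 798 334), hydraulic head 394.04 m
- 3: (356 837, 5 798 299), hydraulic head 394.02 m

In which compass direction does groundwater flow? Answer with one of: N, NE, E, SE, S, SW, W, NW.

SW

Taking 1 as reference: 2−1 = (-20, 90, +0.03); 3−1 = (-30, 55, +0.01).
Solve a·Δx + b·Δy = Δh: det = (-20)·55 − (-30)·90 = 1600.
∂h/∂x = [(+0.03)·55 − (+0.01)·90] / 1600 = +0.0004688
∂h/∂y = [(-20)·(+0.01) − (-30)·(+0.03)] / 1600 = +0.0004375
Flow = −∇h = (-0.0004688 east, -0.0004375 north), which points southwest.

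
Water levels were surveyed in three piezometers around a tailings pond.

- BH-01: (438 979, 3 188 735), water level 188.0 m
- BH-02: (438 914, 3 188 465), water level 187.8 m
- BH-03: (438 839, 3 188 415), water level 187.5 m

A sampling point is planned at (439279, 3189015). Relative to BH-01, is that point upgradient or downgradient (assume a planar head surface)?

upgradient

Differences from BH-01: to BH-02 (Δx, Δy, Δh) = (-65, -270, -0.2); to BH-03 = (-140, -320, -0.5).
Determinant of the coordinate differences = (-65)·(-320) − (-140)·(-270) = -17000.
∂h/∂x = [(-0.2)·(-320) − (-0.5)·(-270)] / -17000 = +0.004176
∂h/∂y = [(-65)·(-0.5) − (-140)·(-0.2)] / -17000 = -0.0002647
Head at (439279, 3189015) = 188.0 + (+0.004176)·(300) + (-0.0002647)·(280) = 189.18 m.
That is higher than the 188.0 m at BH-01, so the point is upgradient.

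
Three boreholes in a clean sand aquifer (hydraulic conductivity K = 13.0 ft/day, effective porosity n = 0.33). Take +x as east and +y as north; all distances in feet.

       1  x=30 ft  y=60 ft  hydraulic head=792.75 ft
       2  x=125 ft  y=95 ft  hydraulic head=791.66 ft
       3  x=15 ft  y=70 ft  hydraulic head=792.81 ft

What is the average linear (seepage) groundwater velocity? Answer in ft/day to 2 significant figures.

Three-point gradient (reference 1): Δ to 2 = (95, 35, -1.09), Δ to 3 = (-15, 10, +0.06).
∂h/∂x = -0.008814, ∂h/∂y = -0.007220 (det = 1475).
|∇h| = √(-0.008814² + -0.007220²) = 0.01139
Seepage velocity v = K·i/n = 13.0 × 0.01139 / 0.33 = 0.4487 ft/day.

0.45 ft/day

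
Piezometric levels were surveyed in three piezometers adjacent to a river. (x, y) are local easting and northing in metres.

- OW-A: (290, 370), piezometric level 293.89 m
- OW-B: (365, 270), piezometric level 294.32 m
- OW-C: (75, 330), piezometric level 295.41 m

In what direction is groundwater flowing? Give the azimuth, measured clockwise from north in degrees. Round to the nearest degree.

With h = a·x + b·y + c and OW-A as origin, the differences give:
  75·a + (-100)·b = +0.43
  (-215)·a + (-40)·b = +1.52
Eliminate b (×(-40) and ×(-100), subtract): -24500·a = 134.800 → a = ∂h/∂x = -0.005502
Back-substitute: b = ∂h/∂y = -0.008427.
Flow direction (−∇h) has components (+0.005502 E, +0.008427 N).
Azimuth = atan2(E, N) = atan2(+0.005502, +0.008427) = 33.1° ≈ 033°.

033°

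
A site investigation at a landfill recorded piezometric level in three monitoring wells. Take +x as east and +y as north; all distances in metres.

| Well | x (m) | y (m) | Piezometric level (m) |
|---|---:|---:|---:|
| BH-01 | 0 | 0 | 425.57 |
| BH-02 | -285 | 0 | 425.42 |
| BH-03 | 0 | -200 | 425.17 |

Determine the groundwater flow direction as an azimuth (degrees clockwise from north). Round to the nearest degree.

195°

∂h/∂x = (425.42 − 425.57) / (-285 − 0) = +0.0005263
∂h/∂y = (425.17 − 425.57) / (-200 − 0) = +0.002000
Flow direction (−∇h) has components (-0.0005263 E, -0.002000 N).
Azimuth = atan2(E, N) = atan2(-0.0005263, -0.002000) = 194.7° ≈ 195°.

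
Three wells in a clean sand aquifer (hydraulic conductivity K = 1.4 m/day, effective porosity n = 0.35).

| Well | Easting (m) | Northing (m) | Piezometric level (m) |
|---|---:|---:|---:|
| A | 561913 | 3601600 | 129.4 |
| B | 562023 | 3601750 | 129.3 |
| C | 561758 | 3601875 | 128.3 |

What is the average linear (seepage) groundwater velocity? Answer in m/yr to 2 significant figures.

5.3 m/yr

Differences from A: to B (Δx, Δy, Δh) = (110, 150, -0.1); to C = (-155, 275, -1.1).
Determinant of the coordinate differences = 110·275 − (-155)·150 = 53500.
∂h/∂x = [(-0.1)·275 − (-1.1)·150] / 53500 = +0.002570
∂h/∂y = [110·(-1.1) − (-155)·(-0.1)] / 53500 = -0.002551
|∇h| = √(0.002570² + -0.002551²) = 0.003621
Seepage velocity v = K·i/n = 1.4 × 0.003621 / 0.35 = 0.01448 m/day = 5.289 m/yr.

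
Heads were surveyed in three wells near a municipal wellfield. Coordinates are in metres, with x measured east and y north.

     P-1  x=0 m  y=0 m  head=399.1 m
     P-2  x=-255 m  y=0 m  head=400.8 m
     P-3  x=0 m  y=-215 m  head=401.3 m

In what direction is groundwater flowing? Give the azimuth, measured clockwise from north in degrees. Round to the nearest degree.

033°

∂h/∂x = (400.8 − 399.1) / (-255 − 0) = -0.006667
∂h/∂y = (401.3 − 399.1) / (-215 − 0) = -0.01023
Flow direction (−∇h) has components (+0.006667 E, +0.01023 N).
Azimuth = atan2(E, N) = atan2(+0.006667, +0.01023) = 33.1° ≈ 033°.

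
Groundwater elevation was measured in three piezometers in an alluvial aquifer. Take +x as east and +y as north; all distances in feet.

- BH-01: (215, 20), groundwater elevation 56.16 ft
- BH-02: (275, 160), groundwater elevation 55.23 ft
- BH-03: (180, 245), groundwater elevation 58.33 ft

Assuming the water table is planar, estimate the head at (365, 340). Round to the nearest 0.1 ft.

53.7 ft

With h = a·x + b·y + c and BH-01 as origin, the differences give:
  60·a + 140·b = -0.93
  (-35)·a + 225·b = +2.17
Eliminate b (×225 and ×140, subtract): 18400·a = -513.050 → a = ∂h/∂x = -0.02788
Back-substitute: b = ∂h/∂y = +0.005307.
h(365, 340) = 56.16 + (-0.02788)·(150) + (+0.005307)·(320) = 56.16 -4.182 +1.698 = 53.676 ft.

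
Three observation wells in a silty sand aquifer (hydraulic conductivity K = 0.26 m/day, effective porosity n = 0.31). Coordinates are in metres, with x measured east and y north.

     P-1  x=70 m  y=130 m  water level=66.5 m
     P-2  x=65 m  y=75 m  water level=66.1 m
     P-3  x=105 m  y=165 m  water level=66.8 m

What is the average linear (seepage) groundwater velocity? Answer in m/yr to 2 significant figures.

2.2 m/yr

With h = a·x + b·y + c and P-1 as origin, the differences give:
  (-5)·a + (-55)·b = -0.4
  35·a + 35·b = +0.3
Eliminate b (×35 and ×(-55), subtract): 1750·a = 2.50 → a = ∂h/∂x = +0.001429
Back-substitute: b = ∂h/∂y = +0.007143.
|∇h| = √(0.001429² + 0.007143²) = 0.007285
Seepage velocity v = K·i/n = 0.26 × 0.007285 / 0.31 = 0.00611 m/day = 2.232 m/yr.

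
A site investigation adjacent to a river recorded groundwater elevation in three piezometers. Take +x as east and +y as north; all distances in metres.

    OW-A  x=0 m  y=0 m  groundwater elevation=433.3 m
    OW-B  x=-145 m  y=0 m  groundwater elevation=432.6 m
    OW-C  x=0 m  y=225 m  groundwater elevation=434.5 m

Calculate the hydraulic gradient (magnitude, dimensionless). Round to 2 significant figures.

0.0072

∂h/∂x = (432.6 − 433.3) / (-145 − 0) = +0.004828
∂h/∂y = (434.5 − 433.3) / (225 − 0) = +0.005333
|∇h| = √(0.004828² + 0.005333²) = 0.007194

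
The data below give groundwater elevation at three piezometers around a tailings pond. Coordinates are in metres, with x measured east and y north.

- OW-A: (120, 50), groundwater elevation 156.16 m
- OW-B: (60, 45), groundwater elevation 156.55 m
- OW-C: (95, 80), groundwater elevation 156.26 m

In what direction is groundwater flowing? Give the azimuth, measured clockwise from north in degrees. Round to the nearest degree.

Differences from OW-A: to OW-B (Δx, Δy, Δh) = (-60, -5, +0.39); to OW-C = (-25, 30, +0.10).
Solve a·Δx + b·Δy = Δh: det = (-60)·30 − (-25)·(-5) = -1925.
∂h/∂x = [(+0.39)·30 − (+0.10)·(-5)] / -1925 = -0.006338
∂h/∂y = [(-60)·(+0.10) − (-25)·(+0.39)] / -1925 = -0.001948
Flow direction (−∇h) has components (+0.006338 E, +0.001948 N).
Azimuth = atan2(E, N) = atan2(+0.006338, +0.001948) = 72.9° ≈ 073°.

073°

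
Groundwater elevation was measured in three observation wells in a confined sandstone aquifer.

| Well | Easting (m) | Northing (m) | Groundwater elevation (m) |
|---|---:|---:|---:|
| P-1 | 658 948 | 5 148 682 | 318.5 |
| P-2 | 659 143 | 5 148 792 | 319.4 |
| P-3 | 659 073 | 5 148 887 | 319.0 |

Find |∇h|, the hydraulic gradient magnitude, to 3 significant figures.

Three-point gradient (reference P-1): Δ to P-2 = (195, 110, +0.9), Δ to P-3 = (125, 205, +0.5).
∂h/∂x = +0.004938, ∂h/∂y = -0.0005720 (det = 26225).
|∇h| = √(0.004938² + -0.0005720²) = 0.004971

0.00497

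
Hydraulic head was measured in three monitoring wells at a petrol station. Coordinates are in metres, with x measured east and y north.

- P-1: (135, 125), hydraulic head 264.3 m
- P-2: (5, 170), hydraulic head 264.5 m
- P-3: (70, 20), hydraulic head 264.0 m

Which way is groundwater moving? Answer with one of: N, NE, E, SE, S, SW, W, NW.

Differences from P-1: to P-2 (Δx, Δy, Δh) = (-130, 45, +0.2); to P-3 = (-65, -105, -0.3).
Solve a·Δx + b·Δy = Δh: det = (-130)·(-105) − (-65)·45 = 16575.
∂h/∂x = [(+0.2)·(-105) − (-0.3)·45] / 16575 = -0.0004525
∂h/∂y = [(-130)·(-0.3) − (-65)·(+0.2)] / 16575 = +0.003137
Flow = −∇h = (+0.0004525 east, -0.003137 north), which points south.

S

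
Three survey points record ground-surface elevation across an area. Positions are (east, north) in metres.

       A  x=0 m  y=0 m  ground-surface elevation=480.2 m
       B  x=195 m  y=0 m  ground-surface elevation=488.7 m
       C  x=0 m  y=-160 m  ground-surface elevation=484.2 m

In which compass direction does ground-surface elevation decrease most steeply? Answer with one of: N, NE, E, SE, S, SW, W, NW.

NW

∂z/∂x = (488.7 − 480.2) / (195 − 0) = +0.04359
∂z/∂y = (484.2 − 480.2) / (-160 − 0) = -0.02500
Steepest decrease is along −∇f = (-0.04359 E, +0.02500 N) → northwest.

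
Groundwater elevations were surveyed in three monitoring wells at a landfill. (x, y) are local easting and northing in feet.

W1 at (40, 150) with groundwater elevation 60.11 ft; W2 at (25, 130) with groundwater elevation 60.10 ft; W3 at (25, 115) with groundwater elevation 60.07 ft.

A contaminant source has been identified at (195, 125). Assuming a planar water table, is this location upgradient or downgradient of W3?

downgradient

Taking W1 as reference: W2−W1 = (-15, -20, -0.01); W3−W1 = (-15, -35, -0.04).
Determinant of the coordinate differences = (-15)·(-35) − (-15)·(-20) = 225.
∂h/∂x = [(-0.01)·(-35) − (-0.04)·(-20)] / 225 = -0.002000
∂h/∂y = [(-15)·(-0.04) − (-15)·(-0.01)] / 225 = +0.002000
Head at (195, 125) = 60.11 + (-0.002000)·(155) + (+0.002000)·(-25) = 59.75 ft.
That is lower than the 60.07 ft at W3, so the point is downgradient.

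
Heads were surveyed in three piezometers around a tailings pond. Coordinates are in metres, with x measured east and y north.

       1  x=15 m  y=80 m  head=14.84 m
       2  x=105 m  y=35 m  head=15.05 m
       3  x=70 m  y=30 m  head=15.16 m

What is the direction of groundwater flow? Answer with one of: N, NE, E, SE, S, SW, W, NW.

N

Differences from 1: to 2 (Δx, Δy, Δh) = (90, -45, +0.21); to 3 = (55, -50, +0.32).
Solve a·Δx + b·Δy = Δh: det = 90·(-50) − 55·(-45) = -2025.
∂h/∂x = [(+0.21)·(-50) − (+0.32)·(-45)] / -2025 = -0.001926
∂h/∂y = [90·(+0.32) − 55·(+0.21)] / -2025 = -0.008519
Flow = −∇h = (+0.001926 east, +0.008519 north), which points north.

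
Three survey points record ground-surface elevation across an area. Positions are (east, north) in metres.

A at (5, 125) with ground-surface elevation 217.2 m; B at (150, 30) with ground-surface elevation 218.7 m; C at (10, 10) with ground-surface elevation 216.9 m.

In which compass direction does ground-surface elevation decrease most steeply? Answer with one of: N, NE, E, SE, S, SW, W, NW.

Taking A as reference: B−A = (145, -95, +1.5); C−A = (5, -115, -0.3).
Solve a·Δx + b·Δy = Δz: det = 145·(-115) − 5·(-95) = -16200.
∂z/∂x = [(+1.5)·(-115) − (-0.3)·(-95)] / -16200 = +0.01241
∂z/∂y = [145·(-0.3) − 5·(+1.5)] / -16200 = +0.003148
Steepest decrease is along −∇f = (-0.01241 E, -0.003148 N) → west.

W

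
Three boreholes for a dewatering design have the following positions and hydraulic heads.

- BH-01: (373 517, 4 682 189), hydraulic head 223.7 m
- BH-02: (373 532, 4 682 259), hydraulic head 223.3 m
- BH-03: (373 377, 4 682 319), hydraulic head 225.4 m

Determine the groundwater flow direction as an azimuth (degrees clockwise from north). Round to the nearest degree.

Three-point gradient (reference BH-01): Δ to BH-02 = (15, 70, -0.4), Δ to BH-03 = (-140, 130, +1.7).
∂h/∂x = -0.01455, ∂h/∂y = -0.002596 (det = 11750).
Flow direction (−∇h) has components (+0.01455 E, +0.002596 N).
Azimuth = atan2(E, N) = atan2(+0.01455, +0.002596) = 79.9° ≈ 080°.

080°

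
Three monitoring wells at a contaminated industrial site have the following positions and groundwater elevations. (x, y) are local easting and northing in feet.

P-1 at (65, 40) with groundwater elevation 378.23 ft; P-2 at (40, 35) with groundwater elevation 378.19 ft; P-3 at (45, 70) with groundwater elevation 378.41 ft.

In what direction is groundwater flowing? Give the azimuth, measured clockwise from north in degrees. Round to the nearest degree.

183°

Differences from P-1: to P-2 (Δx, Δy, Δh) = (-25, -5, -0.04); to P-3 = (-20, 30, +0.18).
Solve a·Δx + b·Δy = Δh: det = (-25)·30 − (-20)·(-5) = -850.
∂h/∂x = [(-0.04)·30 − (+0.18)·(-5)] / -850 = +0.0003529
∂h/∂y = [(-25)·(+0.18) − (-20)·(-0.04)] / -850 = +0.006235
Flow direction (−∇h) has components (-0.0003529 E, -0.006235 N).
Azimuth = atan2(E, N) = atan2(-0.0003529, -0.006235) = 183.2° ≈ 183°.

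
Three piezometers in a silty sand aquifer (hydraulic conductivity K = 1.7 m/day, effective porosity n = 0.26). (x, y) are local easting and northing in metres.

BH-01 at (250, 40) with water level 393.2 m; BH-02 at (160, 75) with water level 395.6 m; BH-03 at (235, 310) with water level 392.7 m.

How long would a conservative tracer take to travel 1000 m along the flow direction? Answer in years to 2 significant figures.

15 years

Taking BH-01 as reference: BH-02−BH-01 = (-90, 35, +2.4); BH-03−BH-01 = (-15, 270, -0.5).
Determinant of the coordinate differences = (-90)·270 − (-15)·35 = -23775.
∂h/∂x = [(+2.4)·270 − (-0.5)·35] / -23775 = -0.02799
∂h/∂y = [(-90)·(-0.5) − (-15)·(+2.4)] / -23775 = -0.003407
|∇h| = √(-0.02799² + -0.003407²) = 0.0282
Seepage velocity v = K·i/n = 1.7 × 0.0282 / 0.26 = 0.1844 m/day.
t = 1000 / 0.1844 = 5423 days = 14.8 years.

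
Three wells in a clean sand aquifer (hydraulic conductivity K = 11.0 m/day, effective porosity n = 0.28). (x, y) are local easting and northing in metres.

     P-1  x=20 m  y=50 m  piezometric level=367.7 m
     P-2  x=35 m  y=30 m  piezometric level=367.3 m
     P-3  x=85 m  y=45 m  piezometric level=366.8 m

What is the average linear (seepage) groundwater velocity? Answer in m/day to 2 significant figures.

0.65 m/day

Differences from P-1: to P-2 (Δx, Δy, Δh) = (15, -20, -0.4); to P-3 = (65, -5, -0.9).
Solve a·Δx + b·Δy = Δh: det = 15·(-5) − 65·(-20) = 1225.
∂h/∂x = [(-0.4)·(-5) − (-0.9)·(-20)] / 1225 = -0.01306
∂h/∂y = [15·(-0.9) − 65·(-0.4)] / 1225 = +0.01020
|∇h| = √(-0.01306² + 0.01020²) = 0.01657
Seepage velocity v = K·i/n = 11.0 × 0.01657 / 0.28 = 0.651 m/day.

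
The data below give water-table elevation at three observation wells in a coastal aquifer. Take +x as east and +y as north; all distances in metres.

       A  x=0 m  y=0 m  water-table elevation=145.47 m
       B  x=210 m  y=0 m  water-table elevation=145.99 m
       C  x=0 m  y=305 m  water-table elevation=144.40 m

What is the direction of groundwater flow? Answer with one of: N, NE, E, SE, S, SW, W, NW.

NW

∂h/∂x = (145.99 − 145.47) / (210 − 0) = +0.002476
∂h/∂y = (144.40 − 145.47) / (305 − 0) = -0.003508
Flow = −∇h = (-0.002476 east, +0.003508 north), which points northwest.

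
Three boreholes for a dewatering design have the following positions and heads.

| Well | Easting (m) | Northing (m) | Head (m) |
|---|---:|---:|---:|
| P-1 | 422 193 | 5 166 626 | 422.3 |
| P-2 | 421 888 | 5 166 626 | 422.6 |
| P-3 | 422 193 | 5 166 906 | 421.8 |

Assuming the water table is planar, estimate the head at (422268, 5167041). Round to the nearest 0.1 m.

∂h/∂x = (422.6 − 422.3) / (421888 − 422193) = -0.0009836
∂h/∂y = (421.8 − 422.3) / (5166906 − 5166626) = -0.001786
h(422268, 5167041) = 422.3 + (-0.0009836)·(75) + (-0.001786)·(415) = 422.3 -0.074 -0.741 = 421.485 m.

421.5 m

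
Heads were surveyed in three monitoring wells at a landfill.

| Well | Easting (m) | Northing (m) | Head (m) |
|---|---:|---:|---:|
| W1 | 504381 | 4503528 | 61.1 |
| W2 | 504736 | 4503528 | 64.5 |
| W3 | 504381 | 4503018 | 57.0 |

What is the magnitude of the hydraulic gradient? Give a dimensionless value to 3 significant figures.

∂h/∂x = (64.5 − 61.1) / (504736 − 504381) = +0.009577
∂h/∂y = (57.0 − 61.1) / (4503018 − 4503528) = +0.008039
|∇h| = √(0.009577² + 0.008039²) = 0.0125

0.0125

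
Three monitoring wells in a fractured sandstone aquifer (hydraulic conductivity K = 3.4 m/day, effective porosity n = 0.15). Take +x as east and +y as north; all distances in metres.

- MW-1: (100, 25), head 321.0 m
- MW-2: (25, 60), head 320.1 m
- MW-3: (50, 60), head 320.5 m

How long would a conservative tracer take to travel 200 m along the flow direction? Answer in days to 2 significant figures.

490 days

Taking MW-1 as reference: MW-2−MW-1 = (-75, 35, -0.9); MW-3−MW-1 = (-50, 35, -0.5).
Solve a·Δx + b·Δy = Δh: det = (-75)·35 − (-50)·35 = -875.
∂h/∂x = [(-0.9)·35 − (-0.5)·35] / -875 = +0.01600
∂h/∂y = [(-75)·(-0.5) − (-50)·(-0.9)] / -875 = +0.008571
|∇h| = √(0.01600² + 0.008571²) = 0.01815
Seepage velocity v = K·i/n = 3.4 × 0.01815 / 0.15 = 0.4114 m/day.
t = 200 / 0.4114 = 486.1 days.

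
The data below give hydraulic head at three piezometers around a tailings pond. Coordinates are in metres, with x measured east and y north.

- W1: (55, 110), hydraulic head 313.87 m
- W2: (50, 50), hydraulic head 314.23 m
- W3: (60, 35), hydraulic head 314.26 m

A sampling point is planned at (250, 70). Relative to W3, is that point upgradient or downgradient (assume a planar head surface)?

downgradient

Three-point gradient (reference W1): Δ to W2 = (-5, -60, +0.36), Δ to W3 = (5, -75, +0.39).
∂h/∂x = -0.005333, ∂h/∂y = -0.005556 (det = 675).
Head at (250, 70) = 313.87 + (-0.005333)·(195) + (-0.005556)·(-40) = 313.05 m.
That is lower than the 314.26 m at W3, so the point is downgradient.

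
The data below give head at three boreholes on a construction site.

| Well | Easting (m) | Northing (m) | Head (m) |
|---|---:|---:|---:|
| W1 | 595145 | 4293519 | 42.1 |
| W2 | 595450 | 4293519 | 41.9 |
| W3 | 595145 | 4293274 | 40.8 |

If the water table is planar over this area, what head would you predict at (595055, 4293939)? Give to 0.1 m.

44.4 m

∂h/∂x = (41.9 − 42.1) / (595450 − 595145) = -0.0006557
∂h/∂y = (40.8 − 42.1) / (4293274 − 4293519) = +0.005306
h(595055, 4293939) = 42.1 + (-0.0006557)·(-90) + (+0.005306)·(420) = 42.1 +0.059 +2.229 = 44.388 m.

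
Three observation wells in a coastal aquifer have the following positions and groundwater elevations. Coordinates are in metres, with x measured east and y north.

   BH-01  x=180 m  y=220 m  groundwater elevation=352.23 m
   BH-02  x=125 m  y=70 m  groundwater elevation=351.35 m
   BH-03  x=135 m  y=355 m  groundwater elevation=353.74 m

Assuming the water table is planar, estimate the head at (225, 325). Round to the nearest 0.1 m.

352.8 m

Differences from BH-01: to BH-02 (Δx, Δy, Δh) = (-55, -150, -0.88); to BH-03 = (-45, 135, +1.51).
Solve a·Δx + b·Δy = Δh: det = (-55)·135 − (-45)·(-150) = -14175.
∂h/∂x = [(-0.88)·135 − (+1.51)·(-150)] / -14175 = -0.007598
∂h/∂y = [(-55)·(+1.51) − (-45)·(-0.88)] / -14175 = +0.008653
h(225, 325) = 352.23 + (-0.007598)·(45) + (+0.008653)·(105) = 352.23 -0.342 +0.909 = 352.797 m.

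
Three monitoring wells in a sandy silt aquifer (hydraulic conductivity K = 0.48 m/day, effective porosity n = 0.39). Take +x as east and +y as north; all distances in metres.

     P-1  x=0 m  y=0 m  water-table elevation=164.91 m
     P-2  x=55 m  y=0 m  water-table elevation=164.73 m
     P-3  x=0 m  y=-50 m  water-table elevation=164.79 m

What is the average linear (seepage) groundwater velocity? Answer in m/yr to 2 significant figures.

1.8 m/yr

∂h/∂x = (164.73 − 164.91) / (55 − 0) = -0.003273
∂h/∂y = (164.79 − 164.91) / (-50 − 0) = +0.002400
|∇h| = √(-0.003273² + 0.002400²) = 0.004059
Seepage velocity v = K·i/n = 0.48 × 0.004059 / 0.39 = 0.004996 m/day = 1.825 m/yr.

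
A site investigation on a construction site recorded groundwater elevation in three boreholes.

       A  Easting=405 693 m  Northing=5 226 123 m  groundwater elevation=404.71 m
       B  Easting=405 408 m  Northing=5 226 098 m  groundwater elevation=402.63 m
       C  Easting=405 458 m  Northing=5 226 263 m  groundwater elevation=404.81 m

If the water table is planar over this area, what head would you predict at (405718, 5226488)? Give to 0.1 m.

409.0 m

With h = a·x + b·y + c and A as origin, the differences give:
  (-285)·a + (-25)·b = -2.08
  (-235)·a + 140·b = +0.10
Eliminate b (×140 and ×(-25), subtract): -45775·a = -288.700 → a = ∂h/∂x = +0.006307
Back-substitute: b = ∂h/∂y = +0.01130.
h(405718, 5226488) = 404.71 + (+0.006307)·(25) + (+0.01130)·(365) = 404.71 +0.158 +4.125 = 408.993 m.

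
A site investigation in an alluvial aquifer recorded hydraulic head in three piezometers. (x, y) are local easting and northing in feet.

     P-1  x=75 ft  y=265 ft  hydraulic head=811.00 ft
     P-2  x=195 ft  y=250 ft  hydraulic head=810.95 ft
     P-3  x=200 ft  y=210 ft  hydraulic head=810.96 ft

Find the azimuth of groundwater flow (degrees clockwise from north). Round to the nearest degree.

056°

Differences from P-1: to P-2 (Δx, Δy, Δh) = (120, -15, -0.05); to P-3 = (125, -55, -0.04).
Determinant of the coordinate differences = 120·(-55) − 125·(-15) = -4725.
∂h/∂x = [(-0.05)·(-55) − (-0.04)·(-15)] / -4725 = -0.0004550
∂h/∂y = [120·(-0.04) − 125·(-0.05)] / -4725 = -0.0003069
Flow direction (−∇h) has components (+0.0004550 E, +0.0003069 N).
Azimuth = atan2(E, N) = atan2(+0.0004550, +0.0003069) = 56.0° ≈ 056°.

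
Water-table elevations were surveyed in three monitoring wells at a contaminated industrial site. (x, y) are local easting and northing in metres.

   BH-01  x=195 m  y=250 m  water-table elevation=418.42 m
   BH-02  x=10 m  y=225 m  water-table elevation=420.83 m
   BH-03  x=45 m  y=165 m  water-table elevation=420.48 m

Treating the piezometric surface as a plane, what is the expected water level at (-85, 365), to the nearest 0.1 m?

Differences from BH-01: to BH-02 (Δx, Δy, Δh) = (-185, -25, +2.41); to BH-03 = (-150, -85, +2.06).
Solve a·Δx + b·Δy = Δh: det = (-185)·(-85) − (-150)·(-25) = 11975.
∂h/∂x = [(+2.41)·(-85) − (+2.06)·(-25)] / 11975 = -0.01281
∂h/∂y = [(-185)·(+2.06) − (-150)·(+2.41)] / 11975 = -0.001637
h(-85, 365) = 418.42 + (-0.01281)·(-280) + (-0.001637)·(115) = 418.42 +3.586 -0.188 = 421.817 m.

421.8 m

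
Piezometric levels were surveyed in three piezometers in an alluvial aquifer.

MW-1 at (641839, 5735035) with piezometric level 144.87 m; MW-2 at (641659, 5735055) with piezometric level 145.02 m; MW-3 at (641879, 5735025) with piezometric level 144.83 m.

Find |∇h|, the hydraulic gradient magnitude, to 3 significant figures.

0.00139

With h = a·x + b·y + c and MW-1 as origin, the differences give:
  (-180)·a + 20·b = +0.15
  40·a + (-10)·b = -0.04
Eliminate b (×(-10) and ×20, subtract): 1000·a = -0.700 → a = ∂h/∂x = -0.0007000
Back-substitute: b = ∂h/∂y = +0.001200.
|∇h| = √(-0.0007000² + 0.001200²) = 0.001389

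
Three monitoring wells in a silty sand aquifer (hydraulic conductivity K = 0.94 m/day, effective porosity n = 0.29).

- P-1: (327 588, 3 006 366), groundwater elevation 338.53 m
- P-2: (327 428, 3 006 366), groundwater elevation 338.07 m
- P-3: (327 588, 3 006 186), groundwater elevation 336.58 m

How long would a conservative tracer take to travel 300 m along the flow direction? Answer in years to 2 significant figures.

23 years

∂h/∂x = (338.07 − 338.53) / (327428 − 327588) = +0.002875
∂h/∂y = (336.58 − 338.53) / (3006186 − 3006366) = +0.01083
|∇h| = √(0.002875² + 0.01083²) = 0.01121
Seepage velocity v = K·i/n = 0.94 × 0.01121 / 0.29 = 0.03634 m/day.
t = 300 / 0.03634 = 8255 days = 22.6 years.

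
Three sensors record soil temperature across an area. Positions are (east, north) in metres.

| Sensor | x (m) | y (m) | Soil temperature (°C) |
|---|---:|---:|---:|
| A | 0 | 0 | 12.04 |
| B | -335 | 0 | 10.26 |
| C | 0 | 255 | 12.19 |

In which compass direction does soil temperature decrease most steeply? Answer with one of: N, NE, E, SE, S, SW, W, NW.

∂T/∂x = (10.26 − 12.04) / (-335 − 0) = +0.005313
∂T/∂y = (12.19 − 12.04) / (255 − 0) = +0.0005882
Steepest decrease is along −∇f = (-0.005313 E, -0.0005882 N) → west.

W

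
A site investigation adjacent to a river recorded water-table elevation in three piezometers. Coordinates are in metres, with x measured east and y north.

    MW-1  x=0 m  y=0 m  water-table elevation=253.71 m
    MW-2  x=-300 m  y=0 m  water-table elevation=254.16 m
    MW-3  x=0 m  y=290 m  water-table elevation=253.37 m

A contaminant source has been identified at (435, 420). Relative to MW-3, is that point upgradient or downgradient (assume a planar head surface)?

∂h/∂x = (254.16 − 253.71) / (-300 − 0) = -0.001500
∂h/∂y = (253.37 − 253.71) / (290 − 0) = -0.001172
Head at (435, 420) = 253.71 + (-0.001500)·(435) + (-0.001172)·(420) = 252.57 m.
That is lower than the 253.37 m at MW-3, so the point is downgradient.

downgradient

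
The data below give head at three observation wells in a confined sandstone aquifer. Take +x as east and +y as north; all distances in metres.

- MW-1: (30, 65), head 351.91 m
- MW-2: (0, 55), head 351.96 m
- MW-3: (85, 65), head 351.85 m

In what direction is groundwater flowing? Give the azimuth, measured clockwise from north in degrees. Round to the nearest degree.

With h = a·x + b·y + c and MW-1 as origin, the differences give:
  (-30)·a + (-10)·b = +0.05
  55·a + 0·b = -0.06
Eliminate b (×0 and ×(-10), subtract): 550·a = -0.600 → a = ∂h/∂x = -0.001091
Back-substitute: b = ∂h/∂y = -0.001727.
Flow direction (−∇h) has components (+0.001091 E, +0.001727 N).
Azimuth = atan2(E, N) = atan2(+0.001091, +0.001727) = 32.3° ≈ 032°.

032°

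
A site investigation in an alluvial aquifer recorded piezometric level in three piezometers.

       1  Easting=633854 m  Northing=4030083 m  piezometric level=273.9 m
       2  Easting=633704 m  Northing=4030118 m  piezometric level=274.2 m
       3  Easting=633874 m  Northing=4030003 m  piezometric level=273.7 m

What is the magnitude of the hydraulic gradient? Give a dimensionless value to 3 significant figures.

0.00260

Differences from 1: to 2 (Δx, Δy, Δh) = (-150, 35, +0.3); to 3 = (20, -80, -0.2).
Determinant of the coordinate differences = (-150)·(-80) − 20·35 = 11300.
∂h/∂x = [(+0.3)·(-80) − (-0.2)·35] / 11300 = -0.001504
∂h/∂y = [(-150)·(-0.2) − 20·(+0.3)] / 11300 = +0.002124
|∇h| = √(-0.001504² + 0.002124²) = 0.002603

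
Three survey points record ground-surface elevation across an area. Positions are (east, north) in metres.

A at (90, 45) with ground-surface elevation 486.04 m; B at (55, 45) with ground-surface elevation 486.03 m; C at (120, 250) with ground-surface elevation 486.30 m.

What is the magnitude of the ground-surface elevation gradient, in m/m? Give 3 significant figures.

0.00126 m/m

Three-point gradient (reference A): Δ to B = (-35, 0, -0.01), Δ to C = (30, 205, +0.26).
∂z/∂x = +0.0002857, ∂z/∂y = +0.001226 (det = -7175).
|∇f| = √(0.0002857² + 0.001226²) = 0.001259 m/m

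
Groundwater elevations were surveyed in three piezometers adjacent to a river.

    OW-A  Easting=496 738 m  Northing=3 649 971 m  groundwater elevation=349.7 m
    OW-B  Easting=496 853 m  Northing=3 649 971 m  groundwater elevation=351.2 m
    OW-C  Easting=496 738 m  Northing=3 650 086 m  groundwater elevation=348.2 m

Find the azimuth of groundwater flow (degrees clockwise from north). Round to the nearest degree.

315°

∂h/∂x = (351.2 − 349.7) / (496853 − 496738) = +0.01304
∂h/∂y = (348.2 − 349.7) / (3650086 − 3649971) = -0.01304
Flow direction (−∇h) has components (-0.01304 E, +0.01304 N).
Azimuth = atan2(E, N) = atan2(-0.01304, +0.01304) = 315.0° ≈ 315°.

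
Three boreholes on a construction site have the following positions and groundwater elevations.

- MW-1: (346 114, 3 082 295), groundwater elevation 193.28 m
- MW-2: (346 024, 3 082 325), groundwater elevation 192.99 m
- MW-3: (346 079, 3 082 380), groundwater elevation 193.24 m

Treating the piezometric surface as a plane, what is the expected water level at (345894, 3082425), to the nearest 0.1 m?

Taking MW-1 as reference: MW-2−MW-1 = (-90, 30, -0.29); MW-3−MW-1 = (-35, 85, -0.04).
Determinant of the coordinate differences = (-90)·85 − (-35)·30 = -6600.
∂h/∂x = [(-0.29)·85 − (-0.04)·30] / -6600 = +0.003553
∂h/∂y = [(-90)·(-0.04) − (-35)·(-0.29)] / -6600 = +0.0009924
h(345894, 3082425) = 193.28 + (+0.003553)·(-220) + (+0.0009924)·(130) = 193.28 -0.782 +0.129 = 192.627 m.

192.6 m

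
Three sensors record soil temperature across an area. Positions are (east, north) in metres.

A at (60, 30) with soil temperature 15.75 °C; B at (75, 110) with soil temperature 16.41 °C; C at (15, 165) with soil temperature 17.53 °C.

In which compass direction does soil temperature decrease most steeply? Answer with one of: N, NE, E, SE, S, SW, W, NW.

SE

Differences from A: to B (Δx, Δy, Δh) = (15, 80, +0.66); to C = (-45, 135, +1.78).
Determinant of the coordinate differences = 15·135 − (-45)·80 = 5625.
∂T/∂x = [(+0.66)·135 − (+1.78)·80] / 5625 = -0.009476
∂T/∂y = [15·(+1.78) − (-45)·(+0.66)] / 5625 = +0.01003
Steepest decrease is along −∇f = (+0.009476 E, -0.01003 N) → southeast.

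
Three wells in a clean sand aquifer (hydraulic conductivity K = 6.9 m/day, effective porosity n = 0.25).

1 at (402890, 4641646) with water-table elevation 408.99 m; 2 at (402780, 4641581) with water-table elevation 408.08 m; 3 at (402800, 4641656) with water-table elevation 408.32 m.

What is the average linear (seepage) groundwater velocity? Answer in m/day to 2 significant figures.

With h = a·x + b·y + c and 1 as origin, the differences give:
  (-110)·a + (-65)·b = -0.91
  (-90)·a + 10·b = -0.67
Eliminate b (×10 and ×(-65), subtract): -6950·a = -52.650 → a = ∂h/∂x = +0.007576
Back-substitute: b = ∂h/∂y = +0.001180.
|∇h| = √(0.007576² + 0.001180²) = 0.007667
Seepage velocity v = K·i/n = 6.9 × 0.007667 / 0.25 = 0.2116 m/day.

0.21 m/day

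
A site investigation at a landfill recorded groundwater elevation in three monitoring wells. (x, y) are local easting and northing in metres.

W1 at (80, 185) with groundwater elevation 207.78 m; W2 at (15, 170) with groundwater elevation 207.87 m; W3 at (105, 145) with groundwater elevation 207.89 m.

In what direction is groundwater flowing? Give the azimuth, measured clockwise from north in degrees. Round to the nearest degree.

012°

Taking W1 as reference: W2−W1 = (-65, -15, +0.09); W3−W1 = (25, -40, +0.11).
Solve a·Δx + b·Δy = Δh: det = (-65)·(-40) − 25·(-15) = 2975.
∂h/∂x = [(+0.09)·(-40) − (+0.11)·(-15)] / 2975 = -0.0006555
∂h/∂y = [(-65)·(+0.11) − 25·(+0.09)] / 2975 = -0.003160
Flow direction (−∇h) has components (+0.0006555 E, +0.003160 N).
Azimuth = atan2(E, N) = atan2(+0.0006555, +0.003160) = 11.7° ≈ 012°.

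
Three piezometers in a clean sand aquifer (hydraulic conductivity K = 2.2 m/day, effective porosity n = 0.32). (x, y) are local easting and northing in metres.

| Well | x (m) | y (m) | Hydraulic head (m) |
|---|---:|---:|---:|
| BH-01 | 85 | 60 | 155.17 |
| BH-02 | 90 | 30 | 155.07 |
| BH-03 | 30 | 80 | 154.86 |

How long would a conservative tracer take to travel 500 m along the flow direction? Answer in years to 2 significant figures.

With h = a·x + b·y + c and BH-01 as origin, the differences give:
  5·a + (-30)·b = -0.10
  (-55)·a + 20·b = -0.31
Eliminate b (×20 and ×(-30), subtract): -1550·a = -11.300 → a = ∂h/∂x = +0.007290
Back-substitute: b = ∂h/∂y = +0.004548.
|∇h| = √(0.007290² + 0.004548²) = 0.008592
Seepage velocity v = K·i/n = 2.2 × 0.008592 / 0.32 = 0.05907 m/day.
t = 500 / 0.05907 = 8465 days = 23.2 years.

23 years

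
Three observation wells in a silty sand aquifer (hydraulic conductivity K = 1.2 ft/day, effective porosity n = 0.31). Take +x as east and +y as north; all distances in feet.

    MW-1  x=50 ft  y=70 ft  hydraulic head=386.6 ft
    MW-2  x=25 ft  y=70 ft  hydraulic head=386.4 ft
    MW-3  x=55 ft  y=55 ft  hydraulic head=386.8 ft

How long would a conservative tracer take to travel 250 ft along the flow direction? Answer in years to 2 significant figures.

Differences from MW-1: to MW-2 (Δx, Δy, Δh) = (-25, 0, -0.2); to MW-3 = (5, -15, +0.2).
Solve a·Δx + b·Δy = Δh: det = (-25)·(-15) − 5·0 = 375.
∂h/∂x = [(-0.2)·(-15) − (+0.2)·0] / 375 = +0.008000
∂h/∂y = [(-25)·(+0.2) − 5·(-0.2)] / 375 = -0.01067
|∇h| = √(0.008000² + -0.01067²) = 0.01334
Seepage velocity v = K·i/n = 1.2 × 0.01334 / 0.31 = 0.05164 ft/day.
t = 250 / 0.05164 = 4841 days = 13.3 years.

13 years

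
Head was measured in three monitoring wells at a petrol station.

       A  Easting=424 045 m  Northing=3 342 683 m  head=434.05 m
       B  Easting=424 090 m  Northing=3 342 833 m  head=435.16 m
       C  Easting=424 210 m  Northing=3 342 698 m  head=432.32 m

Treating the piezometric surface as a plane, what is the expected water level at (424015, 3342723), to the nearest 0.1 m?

434.8 m

Taking A as reference: B−A = (45, 150, +1.11); C−A = (165, 15, -1.73).
Determinant of the coordinate differences = 45·15 − 165·150 = -24075.
∂h/∂x = [(+1.11)·15 − (-1.73)·150] / -24075 = -0.01147
∂h/∂y = [45·(-1.73) − 165·(+1.11)] / -24075 = +0.01084
h(424015, 3342723) = 434.05 + (-0.01147)·(-30) + (+0.01084)·(40) = 434.05 +0.344 +0.434 = 434.828 m.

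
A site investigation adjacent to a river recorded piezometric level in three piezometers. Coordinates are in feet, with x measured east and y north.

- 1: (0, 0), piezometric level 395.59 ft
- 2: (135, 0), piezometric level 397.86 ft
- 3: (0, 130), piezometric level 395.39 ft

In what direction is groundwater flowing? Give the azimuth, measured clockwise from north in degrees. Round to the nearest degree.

∂h/∂x = (397.86 − 395.59) / (135 − 0) = +0.01681
∂h/∂y = (395.39 − 395.59) / (130 − 0) = -0.001538
Flow direction (−∇h) has components (-0.01681 E, +0.001538 N).
Azimuth = atan2(E, N) = atan2(-0.01681, +0.001538) = 275.2° ≈ 275°.

275°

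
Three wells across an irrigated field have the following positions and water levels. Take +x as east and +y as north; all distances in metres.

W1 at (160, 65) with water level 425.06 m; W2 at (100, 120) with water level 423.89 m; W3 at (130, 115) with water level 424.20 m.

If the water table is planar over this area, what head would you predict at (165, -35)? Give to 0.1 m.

426.3 m

With h = a·x + b·y + c and W1 as origin, the differences give:
  (-60)·a + 55·b = -1.17
  (-30)·a + 50·b = -0.86
Eliminate b (×50 and ×55, subtract): -1350·a = -11.200 → a = ∂h/∂x = +0.008296
Back-substitute: b = ∂h/∂y = -0.01222.
h(165, -35) = 425.06 + (+0.008296)·(5) + (-0.01222)·(-100) = 425.06 +0.041 +1.222 = 426.324 m.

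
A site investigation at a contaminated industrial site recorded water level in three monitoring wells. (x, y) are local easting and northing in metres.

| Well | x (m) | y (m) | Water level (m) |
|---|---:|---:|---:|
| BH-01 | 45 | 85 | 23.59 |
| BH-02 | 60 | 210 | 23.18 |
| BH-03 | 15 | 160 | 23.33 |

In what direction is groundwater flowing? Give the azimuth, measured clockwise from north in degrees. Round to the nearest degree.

354°

Three-point gradient (reference BH-01): Δ to BH-02 = (15, 125, -0.41), Δ to BH-03 = (-30, 75, -0.26).
∂h/∂x = +0.0003590, ∂h/∂y = -0.003323 (det = 4875).
Flow direction (−∇h) has components (-0.0003590 E, +0.003323 N).
Azimuth = atan2(E, N) = atan2(-0.0003590, +0.003323) = 353.8° ≈ 354°.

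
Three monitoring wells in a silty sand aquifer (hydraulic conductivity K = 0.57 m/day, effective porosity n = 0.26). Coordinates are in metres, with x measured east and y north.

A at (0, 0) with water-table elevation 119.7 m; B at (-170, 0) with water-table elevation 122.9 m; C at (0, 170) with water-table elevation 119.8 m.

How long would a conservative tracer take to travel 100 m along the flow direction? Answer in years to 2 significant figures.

6.6 years

∂h/∂x = (122.9 − 119.7) / (-170 − 0) = -0.01882
∂h/∂y = (119.8 − 119.7) / (170 − 0) = +0.0005882
|∇h| = √(-0.01882² + 0.0005882²) = 0.01883
Seepage velocity v = K·i/n = 0.57 × 0.01883 / 0.26 = 0.04128 m/day.
t = 100 / 0.04128 = 2422 days = 6.63 years.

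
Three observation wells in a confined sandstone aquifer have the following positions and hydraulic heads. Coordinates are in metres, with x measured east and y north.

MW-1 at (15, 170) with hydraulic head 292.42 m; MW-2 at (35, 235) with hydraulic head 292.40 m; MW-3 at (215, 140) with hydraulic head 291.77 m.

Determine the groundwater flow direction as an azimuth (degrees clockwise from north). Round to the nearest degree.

Three-point gradient (reference MW-1): Δ to MW-2 = (20, 65, -0.02), Δ to MW-3 = (200, -30, -0.65).
∂h/∂x = -0.003151, ∂h/∂y = +0.0006618 (det = -13600).
Flow direction (−∇h) has components (+0.003151 E, -0.0006618 N).
Azimuth = atan2(E, N) = atan2(+0.003151, -0.0006618) = 101.9° ≈ 102°.

102°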